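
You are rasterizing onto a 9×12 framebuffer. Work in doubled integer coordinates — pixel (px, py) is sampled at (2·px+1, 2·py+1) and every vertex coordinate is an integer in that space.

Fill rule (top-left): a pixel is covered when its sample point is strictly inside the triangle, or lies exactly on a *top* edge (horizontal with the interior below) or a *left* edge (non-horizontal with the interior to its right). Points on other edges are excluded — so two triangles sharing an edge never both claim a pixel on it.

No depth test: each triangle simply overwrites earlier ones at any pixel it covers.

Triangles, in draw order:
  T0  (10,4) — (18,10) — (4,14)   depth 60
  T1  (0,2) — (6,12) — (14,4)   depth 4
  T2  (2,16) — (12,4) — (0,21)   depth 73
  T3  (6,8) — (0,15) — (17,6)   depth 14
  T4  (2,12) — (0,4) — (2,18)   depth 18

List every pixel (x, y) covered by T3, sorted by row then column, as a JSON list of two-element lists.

T0:
  2·area = 116
  edge (10, 4)→(18, 10): d=(8,6) right/bottom  bias=-1
  edge (18, 10)→(4, 14): d=(-14,4) right/bottom  bias=-1
  edge (4, 14)→(10, 4): d=(6,-10) top-left  bias=+0
    (5,2)@(11, 5): e=[2,98,16] → █
    (6,2)@(13, 5): e=[-10,90,36] → ·
    (4,3)@(9, 7): e=[30,78,8] → █
    (6,3)@(13, 7): e=[6,62,48] → █
    (7,3)@(15, 7): e=[-6,54,68] → ·
    (3,4)@(7, 9): e=[58,58,0] → █  [on edge]
    (7,4)@(15, 9): e=[10,26,80] → █
    (8,4)@(17, 9): e=[-2,18,100] → ·
    (3,5)@(7, 11): e=[74,30,12] → █
    (7,5)@(15, 11): e=[26,-2,92] → ·
    (2,6)@(5, 13): e=[102,10,4] → █
    (4,6)@(9, 13): e=[78,-6,44] → ·
    (0,9)@(1, 19): e=[174,-58,0] → ·  [on edge]
  covered (15 px):
    · · · · · · · · ·
    · · · · · · · · ·
    · · · · · █ · · ·
    · · · · █ █ █ · ·
    · · · █ █ █ █ █ ·
    · · · █ █ █ █ · ·
    · · █ █ · · · · ·
    · · · · · · · · ·
    · · · · · · · · ·
    · · · · · · · · ·
    · · · · · · · · ·
    · · · · · · · · ·
T1:
  2·area = 128  (B↔C swapped to make it positive)
  edge (0, 2)→(14, 4): d=(14,2) right/bottom  bias=-1
  edge (14, 4)→(6, 12): d=(-8,8) right/bottom  bias=-1
  edge (6, 12)→(0, 2): d=(-6,-10) top-left  bias=+0
    (8,0)@(17, 1): e=[-48,0,176] → ·  [on edge]
    (0,1)@(1, 3): e=[12,112,4] → █
    (1,1)@(3, 3): e=[8,96,24] → █
    (2,1)@(5, 3): e=[4,80,44] → █
    (3,1)@(7, 3): e=[0,64,64] → ·  [on edge]
    (7,1)@(15, 3): e=[-16,0,144] → ·  [on edge]
    (0,2)@(1, 5): e=[40,96,-8] → ·
    (1,2)@(3, 5): e=[36,80,12] → █
    (3,2)@(7, 5): e=[28,48,52] → █
    (4,2)@(9, 5): e=[24,32,72] → █
    (5,2)@(11, 5): e=[20,16,92] → █
    (6,2)@(13, 5): e=[16,0,112] → ·  [on edge]
    (1,3)@(3, 7): e=[64,64,0] → █  [on edge]
    (5,3)@(11, 7): e=[48,0,80] → ·  [on edge]
    (4,4)@(9, 9): e=[80,0,48] → ·  [on edge]
    (3,5)@(7, 11): e=[112,0,16] → ·  [on edge]
    (2,6)@(5, 13): e=[144,0,-16] → ·  [on edge]
    (1,7)@(3, 15): e=[176,0,-48] → ·  [on edge]
    (0,8)@(1, 17): e=[208,0,-80] → ·  [on edge]
    (4,8)@(9, 17): e=[192,-64,0] → ·  [on edge]
  covered (14 px):
    · · · · · · · · ·
    █ █ █ · · · · · ·
    · █ █ █ █ █ · · ·
    · █ █ █ █ · · · ·
    · · █ █ · · · · ·
    · · · · · · · · ·
    · · · · · · · · ·
    · · · · · · · · ·
    · · · · · · · · ·
    · · · · · · · · ·
    · · · · · · · · ·
    · · · · · · · · ·
T2:
  2·area = 26
  edge (2, 16)→(12, 4): d=(10,-12) top-left  bias=+0
  edge (12, 4)→(0, 21): d=(-12,17) right/bottom  bias=-1
  edge (0, 21)→(2, 16): d=(2,-5) top-left  bias=+0
    (3,5)@(7, 11): e=[10,1,15] → █
    (4,5)@(9, 11): e=[34,-33,25] → ·
    (2,6)@(5, 13): e=[6,11,9] → █
    (3,6)@(7, 13): e=[30,-23,19] → ·
    (1,7)@(3, 15): e=[2,21,3] → █
    (2,7)@(5, 15): e=[26,-13,13] → ·
    (1,8)@(3, 17): e=[22,-3,7] → ·
    (0,9)@(1, 19): e=[18,7,1] → █
    (1,9)@(3, 19): e=[42,-27,11] → ·
    (0,10)@(1, 21): e=[38,-17,5] → ·
  covered (4 px):
    · · · · · · · · ·
    · · · · · · · · ·
    · · · · · · · · ·
    · · · · · · · · ·
    · · · · · · · · ·
    · · · █ · · · · ·
    · · █ · · · · · ·
    · █ · · · · · · ·
    · · · · · · · · ·
    █ · · · · · · · ·
    · · · · · · · · ·
    · · · · · · · · ·
T3:
  2·area = 65  (B↔C swapped to make it positive)
  edge (6, 8)→(17, 6): d=(11,-2) top-left  bias=+0
  edge (17, 6)→(0, 15): d=(-17,9) right/bottom  bias=-1
  edge (0, 15)→(6, 8): d=(6,-7) top-left  bias=+0
    (6,3)@(13, 7): e=[3,19,43] → █
    (7,3)@(15, 7): e=[7,1,57] → █
    (8,3)@(17, 7): e=[11,-17,71] → ·
    (3,4)@(7, 9): e=[13,39,13] → █
    (4,4)@(9, 9): e=[17,21,27] → █
    (5,4)@(11, 9): e=[21,3,41] → █
    (6,4)@(13, 9): e=[25,-15,55] → ·
    (7,4)@(15, 9): e=[29,-33,69] → ·
    (2,5)@(5, 11): e=[31,23,11] → █
    (4,5)@(9, 11): e=[39,-13,39] → ·
    (5,5)@(11, 11): e=[43,-31,53] → ·
    (1,6)@(3, 13): e=[49,7,9] → █
  covered (8 px):
    · · · · · · · · ·
    · · · · · · · · ·
    · · · · · · · · ·
    · · · · · · █ █ ·
    · · · █ █ █ · · ·
    · · █ █ · · · · ·
    · █ · · · · · · ·
    · · · · · · · · ·
    · · · · · · · · ·
    · · · · · · · · ·
    · · · · · · · · ·
    · · · · · · · · ·
T4:
  2·area = 12  (B↔C swapped to make it positive)
  edge (2, 12)→(2, 18): d=(0,6) right/bottom  bias=-1
  edge (2, 18)→(0, 4): d=(-2,-14) top-left  bias=+0
  edge (0, 4)→(2, 12): d=(2,8) right/bottom  bias=-1
    (0,4)@(1, 9): e=[6,4,2] → █
    (1,4)@(3, 9): e=[-6,32,-14] → ·
    (0,5)@(1, 11): e=[6,0,6] → █  [on edge]
    (1,5)@(3, 11): e=[-6,28,-10] → ·
    (0,6)@(1, 13): e=[6,-4,10] → ·
  covered (2 px):
    · · · · · · · · ·
    · · · · · · · · ·
    · · · · · · · · ·
    · · · · · · · · ·
    █ · · · · · · · ·
    █ · · · · · · · ·
    · · · · · · · · ·
    · · · · · · · · ·
    · · · · · · · · ·
    · · · · · · · · ·
    · · · · · · · · ·
    · · · · · · · · ·

Final: [[6,3],[7,3],[3,4],[4,4],[5,4],[2,5],[3,5],[1,6]]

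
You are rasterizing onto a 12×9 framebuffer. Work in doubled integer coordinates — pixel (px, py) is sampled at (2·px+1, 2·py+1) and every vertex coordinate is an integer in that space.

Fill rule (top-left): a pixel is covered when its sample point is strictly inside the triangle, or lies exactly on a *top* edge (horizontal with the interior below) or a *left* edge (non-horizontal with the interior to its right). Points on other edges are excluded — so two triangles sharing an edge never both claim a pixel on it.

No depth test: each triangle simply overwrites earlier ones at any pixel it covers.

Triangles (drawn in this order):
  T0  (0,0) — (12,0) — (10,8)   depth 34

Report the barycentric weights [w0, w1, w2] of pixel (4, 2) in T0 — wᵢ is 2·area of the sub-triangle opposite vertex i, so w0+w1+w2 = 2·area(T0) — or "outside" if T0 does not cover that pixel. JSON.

T0:
  2·area = 96
  edge (0, 0)→(12, 0): d=(12,0) top-left  bias=+0
  edge (12, 0)→(10, 8): d=(-2,8) right/bottom  bias=-1
  edge (10, 8)→(0, 0): d=(-10,-8) top-left  bias=+0
    (1,0)@(3, 1): e=[12,70,14] → X
    (2,0)@(5, 1): e=[12,54,30] → X
    (3,0)@(7, 1): e=[12,38,46] → X
    (4,0)@(9, 1): e=[12,22,62] → X
    (5,0)@(11, 1): e=[12,6,78] → X
    (6,0)@(13, 1): e=[12,-10,94] → .
    (1,1)@(3, 3): e=[36,66,-6] → .
    (2,1)@(5, 3): e=[36,50,10] → X
    (6,1)@(13, 3): e=[36,-14,74] → .
    (2,2)@(5, 5): e=[60,46,-10] → .
    (3,2)@(7, 5): e=[60,30,6] → X
    (5,2)@(11, 5): e=[60,-2,38] → .
  covered (12 px):
    . X X X X X . . . . . .
    . . X X X X . . . . . .
    . . . X X . . . . . . .
    . . . . X . . . . . . .
    . . . . . . . . . . . .
    . . . . . . . . . . . .
    . . . . . . . . . . . .
    . . . . . . . . . . . .
    . . . . . . . . . . . .

Final: [14,22,60]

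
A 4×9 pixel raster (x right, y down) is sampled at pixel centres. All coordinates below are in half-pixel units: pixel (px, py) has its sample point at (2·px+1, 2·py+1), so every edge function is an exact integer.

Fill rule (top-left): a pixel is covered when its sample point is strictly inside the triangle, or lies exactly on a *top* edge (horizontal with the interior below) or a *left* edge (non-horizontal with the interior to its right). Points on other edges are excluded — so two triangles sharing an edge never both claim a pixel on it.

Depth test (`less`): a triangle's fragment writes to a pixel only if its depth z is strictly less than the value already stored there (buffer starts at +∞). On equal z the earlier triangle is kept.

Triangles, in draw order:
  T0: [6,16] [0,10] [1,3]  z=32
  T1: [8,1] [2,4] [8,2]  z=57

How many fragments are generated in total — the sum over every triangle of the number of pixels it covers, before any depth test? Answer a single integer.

T0:
  2·area = 48
  edge (6, 16)→(0, 10): d=(-6,-6) top-left  bias=+0
  edge (0, 10)→(1, 3): d=(1,-7) top-left  bias=+0
  edge (1, 3)→(6, 16): d=(5,13) right/bottom  bias=-1
    (0,1)@(1, 3): e=[48,0,0] → ·  [on edge]
    (0,2)@(1, 5): e=[36,2,10] → █
    (1,2)@(3, 5): e=[48,16,-16] → ·
    (0,3)@(1, 7): e=[24,4,20] → █
    (1,3)@(3, 7): e=[36,18,-6] → ·
    (0,4)@(1, 9): e=[12,6,30] → █
    (1,4)@(3, 9): e=[24,20,4] → █
    (2,4)@(5, 9): e=[36,34,-22] → ·
    (0,5)@(1, 11): e=[0,8,40] → █  [on edge]
    (2,5)@(5, 11): e=[24,36,-12] → ·
    (0,6)@(1, 13): e=[-12,10,50] → ·
    (1,6)@(3, 13): e=[0,24,24] → █  [on edge]
    (2,7)@(5, 15): e=[0,40,8] → █  [on edge]
    (3,8)@(7, 17): e=[0,56,-8] → ·  [on edge]
  covered (8 px):
    · · · ·
    · · · ·
    █ · · ·
    █ · · ·
    █ █ · ·
    █ █ · ·
    · █ · ·
    · · █ ·
    · · · ·
T1:
  2·area = 6  (B↔C swapped to make it positive)
  edge (8, 1)→(8, 2): d=(0,1) right/bottom  bias=-1
  edge (8, 2)→(2, 4): d=(-6,2) right/bottom  bias=-1
  edge (2, 4)→(8, 1): d=(6,-3) top-left  bias=+0
    (2,1)@(5, 3): e=[3,0,3] → ·  [on edge]
  covered (0 px):
    · · · ·
    · · · ·
    · · · ·
    · · · ·
    · · · ·
    · · · ·
    · · · ·
    · · · ·
    · · · ·

Result: 8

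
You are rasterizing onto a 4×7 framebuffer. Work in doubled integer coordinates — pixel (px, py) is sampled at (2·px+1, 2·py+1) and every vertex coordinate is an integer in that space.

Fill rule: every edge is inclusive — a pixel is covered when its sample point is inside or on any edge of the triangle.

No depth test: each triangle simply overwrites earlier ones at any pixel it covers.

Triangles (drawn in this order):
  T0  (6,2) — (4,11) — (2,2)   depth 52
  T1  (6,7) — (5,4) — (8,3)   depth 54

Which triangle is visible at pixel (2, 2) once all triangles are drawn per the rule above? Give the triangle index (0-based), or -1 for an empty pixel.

T0:
  2·area = 36
  edge (6, 2)→(4, 11): d=(-2,9) inclusive
  edge (4, 11)→(2, 2): d=(-2,-9) inclusive
  edge (2, 2)→(6, 2): d=(4,0) inclusive
    (1,1)@(3, 3): e=[25,7,4] → █
    (2,1)@(5, 3): e=[7,25,4] → █
    (3,1)@(7, 3): e=[-11,43,4] → ·
    (1,2)@(3, 5): e=[21,3,12] → █
    (3,2)@(7, 5): e=[-15,39,12] → ·
    (1,3)@(3, 7): e=[17,-1,20] → ·
    (2,3)@(5, 7): e=[-1,17,20] → ·
  covered (4 px):
    · · · ·
    · █ █ ·
    · █ █ ·
    · · · ·
    · · · ·
    · · · ·
    · · · ·
T1:
  2·area = 10
  edge (6, 7)→(5, 4): d=(-1,-3) inclusive
  edge (5, 4)→(8, 3): d=(3,-1) inclusive
  edge (8, 3)→(6, 7): d=(-2,4) inclusive
    (3,2)@(7, 5): e=[5,5,0] → █  [on edge]
    (3,3)@(7, 7): e=[3,11,-4] → ·
    (2,4)@(5, 9): e=[-5,15,0] → ·  [on edge]
    (1,6)@(3, 13): e=[-15,25,0] → ·  [on edge]
  covered (1 px):
    · · · ·
    · · · ·
    · · · █
    · · · ·
    · · · ·
    · · · ·
    · · · ·

Z-buffer (winner per pixel, '.' = empty):
  . . . .
  . 0 0 .
  . 0 0 1
  . . . .
  . . . .
  . . . .
  . . . .

Final: 0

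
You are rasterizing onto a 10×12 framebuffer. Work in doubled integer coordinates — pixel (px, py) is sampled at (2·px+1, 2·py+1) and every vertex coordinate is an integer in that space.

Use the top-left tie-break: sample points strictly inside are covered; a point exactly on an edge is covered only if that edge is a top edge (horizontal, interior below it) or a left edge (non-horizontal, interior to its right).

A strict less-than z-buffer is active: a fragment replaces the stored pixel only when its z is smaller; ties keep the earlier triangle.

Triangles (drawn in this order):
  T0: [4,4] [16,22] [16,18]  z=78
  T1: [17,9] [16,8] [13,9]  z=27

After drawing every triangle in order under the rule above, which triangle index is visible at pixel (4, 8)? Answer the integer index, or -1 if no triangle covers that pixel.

T0:
  2·area = 48  (B↔C swapped to make it positive)
  edge (4, 4)→(16, 18): d=(12,14) right/bottom  bias=-1
  edge (16, 18)→(16, 22): d=(0,4) right/bottom  bias=-1
  edge (16, 22)→(4, 4): d=(-12,-18) top-left  bias=+0
    (4,5)@(9, 11): e=[14,28,6] → #
    (5,5)@(11, 11): e=[-14,20,42] → ·
    (4,6)@(9, 13): e=[38,28,-18] → ·
    (5,6)@(11, 13): e=[10,20,18] → #
    (6,6)@(13, 13): e=[-18,12,54] → ·
    (5,7)@(11, 15): e=[34,20,-6] → ·
    (6,7)@(13, 15): e=[6,12,30] → #
    (7,7)@(15, 15): e=[-22,4,66] → ·
    (6,8)@(13, 17): e=[30,12,6] → #
    (7,8)@(15, 17): e=[2,4,42] → #
    (8,8)@(17, 17): e=[-26,-4,78] → ·
    (6,9)@(13, 19): e=[54,12,-18] → ·
  covered (6 px):
    · · · · · · · · · ·
    · · · · · · · · · ·
    · · · · · · · · · ·
    · · · · · · · · · ·
    · · · · · · · · · ·
    · · · · # · · · · ·
    · · · · · # · · · ·
    · · · · · · # · · ·
    · · · · · · # # · ·
    · · · · · · · # · ·
    · · · · · · · · · ·
    · · · · · · · · · ·
T1:
  2·area = 4  (B↔C swapped to make it positive)
  edge (17, 9)→(13, 9): d=(-4,0) right/bottom  bias=-1
  edge (13, 9)→(16, 8): d=(3,-1) top-left  bias=+0
  edge (16, 8)→(17, 9): d=(1,1) right/bottom  bias=-1
    (4,0)@(9, 1): e=[32,-28,0] → ·  [on edge]
    (5,1)@(11, 3): e=[24,-20,0] → ·  [on edge]
    (6,2)@(13, 5): e=[16,-12,0] → ·  [on edge]
    (7,3)@(15, 7): e=[8,-4,0] → ·  [on edge]
    (9,3)@(19, 7): e=[8,0,-4] → ·  [on edge]
    (0,4)@(1, 9): e=[0,-12,16] → ·  [on edge]
    (1,4)@(3, 9): e=[0,-10,14] → ·  [on edge]
    (2,4)@(5, 9): e=[0,-8,12] → ·  [on edge]
    (3,4)@(7, 9): e=[0,-6,10] → ·  [on edge]
    (4,4)@(9, 9): e=[0,-4,8] → ·  [on edge]
    (5,4)@(11, 9): e=[0,-2,6] → ·  [on edge]
    (6,4)@(13, 9): e=[0,0,4] → ·  [on edge]
    (7,4)@(15, 9): e=[0,2,2] → ·  [on edge]
    (8,4)@(17, 9): e=[0,4,0] → ·  [on edge]
    (9,4)@(19, 9): e=[0,6,-2] → ·  [on edge]
    (3,5)@(7, 11): e=[-8,0,12] → ·  [on edge]
    (9,5)@(19, 11): e=[-8,12,0] → ·  [on edge]
    (0,6)@(1, 13): e=[-16,0,20] → ·  [on edge]
  covered (0 px):
    · · · · · · · · · ·
    · · · · · · · · · ·
    · · · · · · · · · ·
    · · · · · · · · · ·
    · · · · · · · · · ·
    · · · · · · · · · ·
    · · · · · · · · · ·
    · · · · · · · · · ·
    · · · · · · · · · ·
    · · · · · · · · · ·
    · · · · · · · · · ·
    · · · · · · · · · ·

Z-buffer (winner per pixel, '.' = empty):
  . . . . . . . . . .
  . . . . . . . . . .
  . . . . . . . . . .
  . . . . . . . . . .
  . . . . . . . . . .
  . . . . 0 . . . . .
  . . . . . 0 . . . .
  . . . . . . 0 . . .
  . . . . . . 0 0 . .
  . . . . . . . 0 . .
  . . . . . . . . . .
  . . . . . . . . . .

Result: -1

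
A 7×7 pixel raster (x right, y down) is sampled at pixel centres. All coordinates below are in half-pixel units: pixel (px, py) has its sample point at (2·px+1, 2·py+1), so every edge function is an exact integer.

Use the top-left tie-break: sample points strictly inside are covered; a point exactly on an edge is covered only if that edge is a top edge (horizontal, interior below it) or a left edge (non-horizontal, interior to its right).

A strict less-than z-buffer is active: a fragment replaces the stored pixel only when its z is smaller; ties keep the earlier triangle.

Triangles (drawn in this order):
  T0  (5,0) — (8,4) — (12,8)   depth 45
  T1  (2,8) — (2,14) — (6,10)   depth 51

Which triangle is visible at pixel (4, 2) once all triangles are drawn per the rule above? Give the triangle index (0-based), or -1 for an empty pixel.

T0:
  2·area = 4  (B↔C swapped to make it positive)
  edge (5, 0)→(12, 8): d=(7,8) right/bottom  bias=-1
  edge (12, 8)→(8, 4): d=(-4,-4) top-left  bias=+0
  edge (8, 4)→(5, 0): d=(-3,-4) top-left  bias=+0
    (2,0)@(5, 1): e=[7,0,-3] → .  [on edge]
    (3,1)@(7, 3): e=[5,0,-1] → .  [on edge]
    (4,2)@(9, 5): e=[3,0,1] → X  [on edge]
    (5,2)@(11, 5): e=[-13,8,9] → .
    (4,3)@(9, 7): e=[17,-8,-5] → .
    (5,3)@(11, 7): e=[1,0,3] → X  [on edge]
    (6,3)@(13, 7): e=[-15,8,11] → .
    (5,4)@(11, 9): e=[15,-8,-3] → .
    (6,4)@(13, 9): e=[-1,0,5] → .  [on edge]
  covered (2 px):
    . . . . . . .
    . . . . . . .
    . . . . X . .
    . . . . . X .
    . . . . . . .
    . . . . . . .
    . . . . . . .
T1:
  2·area = 24  (B↔C swapped to make it positive)
  edge (2, 8)→(6, 10): d=(4,2) right/bottom  bias=-1
  edge (6, 10)→(2, 14): d=(-4,4) right/bottom  bias=-1
  edge (2, 14)→(2, 8): d=(0,-6) top-left  bias=+0
    (6,1)@(13, 3): e=[-42,0,66] → .  [on edge]
    (5,2)@(11, 5): e=[-30,0,54] → .  [on edge]
    (4,3)@(9, 7): e=[-18,0,42] → .  [on edge]
    (1,4)@(3, 9): e=[2,16,6] → X
    (2,4)@(5, 9): e=[-2,8,18] → .
    (3,4)@(7, 9): e=[-6,0,30] → .  [on edge]
    (1,5)@(3, 11): e=[10,8,6] → X
    (2,5)@(5, 11): e=[6,0,18] → .  [on edge]
    (1,6)@(3, 13): e=[18,0,6] → .  [on edge]
  covered (2 px):
    . . . . . . .
    . . . . . . .
    . . . . . . .
    . . . . . . .
    . X . . . . .
    . X . . . . .
    . . . . . . .

Z-buffer (winner per pixel, '.' = empty):
  . . . . . . .
  . . . . . . .
  . . . . 0 . .
  . . . . . 0 .
  . 1 . . . . .
  . 1 . . . . .
  . . . . . . .

Answer: 0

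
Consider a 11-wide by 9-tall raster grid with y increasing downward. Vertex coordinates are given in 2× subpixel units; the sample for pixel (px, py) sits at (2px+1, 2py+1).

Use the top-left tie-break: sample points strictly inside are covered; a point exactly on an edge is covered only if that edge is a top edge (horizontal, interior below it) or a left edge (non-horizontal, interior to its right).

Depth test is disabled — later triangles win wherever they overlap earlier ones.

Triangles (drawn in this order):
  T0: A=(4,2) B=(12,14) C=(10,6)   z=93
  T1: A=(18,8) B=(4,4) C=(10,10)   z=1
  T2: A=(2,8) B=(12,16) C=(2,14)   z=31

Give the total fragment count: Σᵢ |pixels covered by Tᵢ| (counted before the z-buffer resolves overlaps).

T0:
  2·area = 40  (B↔C swapped to make it positive)
  edge (4, 2)→(10, 6): d=(6,4) right/bottom  bias=-1
  edge (10, 6)→(12, 14): d=(2,8) right/bottom  bias=-1
  edge (12, 14)→(4, 2): d=(-8,-12) top-left  bias=+0
    (2,1)@(5, 3): e=[2,34,4] → #
    (3,1)@(7, 3): e=[-6,18,28] → ·
    (2,2)@(5, 5): e=[14,38,-12] → ·
    (3,2)@(7, 5): e=[6,22,12] → #
    (4,2)@(9, 5): e=[-2,6,36] → ·
    (3,3)@(7, 7): e=[18,26,-4] → ·
    (4,3)@(9, 7): e=[10,10,20] → #
    (5,3)@(11, 7): e=[2,-6,44] → ·
    (4,4)@(9, 9): e=[22,14,4] → #
    (5,4)@(11, 9): e=[14,-2,28] → ·
    (4,5)@(9, 11): e=[34,18,-12] → ·
    (5,5)@(11, 11): e=[26,2,12] → #
  covered (5 px):
    · · · · · · · · · · ·
    · · # · · · · · · · ·
    · · · # · · · · · · ·
    · · · · # · · · · · ·
    · · · · # · · · · · ·
    · · · · · # · · · · ·
    · · · · · · · · · · ·
    · · · · · · · · · · ·
    · · · · · · · · · · ·
T1:
  2·area = 60  (B↔C swapped to make it positive)
  edge (18, 8)→(10, 10): d=(-8,2) right/bottom  bias=-1
  edge (10, 10)→(4, 4): d=(-6,-6) top-left  bias=+0
  edge (4, 4)→(18, 8): d=(14,4) right/bottom  bias=-1
    (0,0)@(1, 1): e=[90,0,-30] → ·  [on edge]
    (1,1)@(3, 3): e=[70,0,-10] → ·  [on edge]
    (2,2)@(5, 5): e=[50,0,10] → #  [on edge]
    (3,2)@(7, 5): e=[46,12,2] → #
    (4,2)@(9, 5): e=[42,24,-6] → ·
    (2,3)@(5, 7): e=[34,-12,38] → ·
    (3,3)@(7, 7): e=[30,0,30] → #  [on edge]
    (4,3)@(9, 7): e=[26,12,22] → #
    (5,3)@(11, 7): e=[22,24,14] → #
    (6,3)@(13, 7): e=[18,36,6] → #
    (7,3)@(15, 7): e=[14,48,-2] → ·
    (3,4)@(7, 9): e=[14,-12,58] → ·
    (4,4)@(9, 9): e=[10,0,50] → #  [on edge]
    (5,5)@(11, 11): e=[-10,0,70] → ·  [on edge]
    (6,6)@(13, 13): e=[-30,0,90] → ·  [on edge]
    (7,7)@(15, 15): e=[-50,0,110] → ·  [on edge]
    (8,8)@(17, 17): e=[-70,0,130] → ·  [on edge]
  covered (9 px):
    · · · · · · · · · · ·
    · · · · · · · · · · ·
    · · # # · · · · · · ·
    · · · # # # # · · · ·
    · · · · # # # · · · ·
    · · · · · · · · · · ·
    · · · · · · · · · · ·
    · · · · · · · · · · ·
    · · · · · · · · · · ·
T2:
  2·area = 60
  edge (2, 8)→(12, 16): d=(10,8) right/bottom  bias=-1
  edge (12, 16)→(2, 14): d=(-10,-2) top-left  bias=+0
  edge (2, 14)→(2, 8): d=(0,-6) top-left  bias=+0
    (1,4)@(3, 9): e=[2,52,6] → #
    (2,4)@(5, 9): e=[-14,56,18] → ·
    (1,5)@(3, 11): e=[22,32,6] → #
    (2,5)@(5, 11): e=[6,36,18] → #
    (3,5)@(7, 11): e=[-10,40,30] → ·
    (1,6)@(3, 13): e=[42,12,6] → #
    (3,6)@(7, 13): e=[10,20,30] → #
    (4,6)@(9, 13): e=[-6,24,42] → ·
    (1,7)@(3, 15): e=[62,-8,6] → ·
    (2,7)@(5, 15): e=[46,-4,18] → ·
    (3,7)@(7, 15): e=[30,0,30] → #  [on edge]
    (4,7)@(9, 15): e=[14,4,42] → #
    (8,8)@(17, 17): e=[-30,0,90] → ·  [on edge]
  covered (8 px):
    · · · · · · · · · · ·
    · · · · · · · · · · ·
    · · · · · · · · · · ·
    · · · · · · · · · · ·
    · # · · · · · · · · ·
    · # # · · · · · · · ·
    · # # # · · · · · · ·
    · · · # # · · · · · ·
    · · · · · · · · · · ·

Answer: 22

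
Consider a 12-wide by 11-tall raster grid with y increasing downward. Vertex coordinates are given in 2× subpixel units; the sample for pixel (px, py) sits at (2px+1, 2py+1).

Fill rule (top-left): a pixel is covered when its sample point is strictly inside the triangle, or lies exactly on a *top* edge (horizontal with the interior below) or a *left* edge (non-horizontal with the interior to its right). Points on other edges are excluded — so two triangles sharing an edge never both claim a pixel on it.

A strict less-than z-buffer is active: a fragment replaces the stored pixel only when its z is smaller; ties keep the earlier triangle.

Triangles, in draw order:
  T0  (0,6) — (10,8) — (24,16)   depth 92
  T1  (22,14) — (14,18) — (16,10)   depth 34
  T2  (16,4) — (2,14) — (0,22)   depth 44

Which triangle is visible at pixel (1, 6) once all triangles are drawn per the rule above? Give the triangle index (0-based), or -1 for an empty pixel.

T0:
  2·area = 52
  edge (0, 6)→(10, 8): d=(10,2) right/bottom  bias=-1
  edge (10, 8)→(24, 16): d=(14,8) right/bottom  bias=-1
  edge (24, 16)→(0, 6): d=(-24,-10) top-left  bias=+0
    (1,3)@(3, 7): e=[4,42,6] → #
    (2,3)@(5, 7): e=[0,26,26] → ·  [on edge]
    (1,4)@(3, 9): e=[24,70,-42] → ·
    (4,4)@(9, 9): e=[12,22,18] → #
    (5,4)@(11, 9): e=[8,6,38] → #
    (6,4)@(13, 9): e=[4,-10,58] → ·
    (7,4)@(15, 9): e=[0,-26,78] → ·  [on edge]
    (4,5)@(9, 11): e=[32,50,-30] → ·
    (5,5)@(11, 11): e=[28,34,-10] → ·
    (6,5)@(13, 11): e=[24,18,10] → #
    (7,5)@(15, 11): e=[20,2,30] → #
    (8,5)@(17, 11): e=[16,-14,50] → ·
  covered (6 px):
    · · · · · · · · · · · ·
    · · · · · · · · · · · ·
    · · · · · · · · · · · ·
    · # · · · · · · · · · ·
    · · · · # # · · · · · ·
    · · · · · · # # · · · ·
    · · · · · · · · # · · ·
    · · · · · · · · · · · ·
    · · · · · · · · · · · ·
    · · · · · · · · · · · ·
    · · · · · · · · · · · ·
T1:
  2·area = 56
  edge (22, 14)→(14, 18): d=(-8,4) right/bottom  bias=-1
  edge (14, 18)→(16, 10): d=(2,-8) top-left  bias=+0
  edge (16, 10)→(22, 14): d=(6,4) right/bottom  bias=-1
    (8,5)@(17, 11): e=[44,10,2] → #
    (9,5)@(19, 11): e=[36,26,-6] → ·
    (8,6)@(17, 13): e=[28,14,14] → #
    (9,6)@(19, 13): e=[20,30,6] → #
    (10,6)@(21, 13): e=[12,46,-2] → ·
    (7,7)@(15, 15): e=[20,2,34] → #
    (10,7)@(21, 15): e=[-4,50,10] → ·
    (7,8)@(15, 17): e=[4,6,46] → #
    (8,8)@(17, 17): e=[-4,22,38] → ·
    (9,8)@(19, 17): e=[-12,38,30] → ·
    (7,9)@(15, 19): e=[-12,10,58] → ·
  covered (7 px):
    · · · · · · · · · · · ·
    · · · · · · · · · · · ·
    · · · · · · · · · · · ·
    · · · · · · · · · · · ·
    · · · · · · · · · · · ·
    · · · · · · · · # · · ·
    · · · · · · · · # # · ·
    · · · · · · · # # # · ·
    · · · · · · · # · · · ·
    · · · · · · · · · · · ·
    · · · · · · · · · · · ·
T2:
  2·area = 92  (B↔C swapped to make it positive)
  edge (16, 4)→(0, 22): d=(-16,18) right/bottom  bias=-1
  edge (0, 22)→(2, 14): d=(2,-8) top-left  bias=+0
  edge (2, 14)→(16, 4): d=(14,-10) top-left  bias=+0
    (7,2)@(15, 5): e=[2,86,4] → #
    (8,2)@(17, 5): e=[-34,102,24] → ·
    (6,3)@(13, 7): e=[6,74,12] → #
    (7,3)@(15, 7): e=[-30,90,32] → ·
    (4,4)@(9, 9): e=[46,46,0] → #  [on edge]
    (5,4)@(11, 9): e=[10,62,20] → #
    (6,4)@(13, 9): e=[-26,78,40] → ·
    (3,5)@(7, 11): e=[50,34,8] → #
    (5,5)@(11, 11): e=[-22,66,48] → ·
    (2,6)@(5, 13): e=[54,22,16] → #
    (4,6)@(9, 13): e=[-18,54,56] → ·
    (1,7)@(3, 15): e=[58,10,24] → #
  covered (12 px):
    · · · · · · · · · · · ·
    · · · · · · · · · · · ·
    · · · · · · · # · · · ·
    · · · · · · # · · · · ·
    · · · · # # · · · · · ·
    · · · # # · · · · · · ·
    · · # # · · · · · · · ·
    · # # · · · · · · · · ·
    · # · · · · · · · · · ·
    # · · · · · · · · · · ·
    · · · · · · · · · · · ·

Z-buffer (winner per pixel, '.' = empty):
  . . . . . . . . . . . .
  . . . . . . . . . . . .
  . . . . . . . 2 . . . .
  . 0 . . . . 2 . . . . .
  . . . . 2 2 . . . . . .
  . . . 2 2 . 0 0 1 . . .
  . . 2 2 . . . . 1 1 . .
  . 2 2 . . . . 1 1 1 . .
  . 2 . . . . . 1 . . . .
  2 . . . . . . . . . . .
  . . . . . . . . . . . .

Answer: -1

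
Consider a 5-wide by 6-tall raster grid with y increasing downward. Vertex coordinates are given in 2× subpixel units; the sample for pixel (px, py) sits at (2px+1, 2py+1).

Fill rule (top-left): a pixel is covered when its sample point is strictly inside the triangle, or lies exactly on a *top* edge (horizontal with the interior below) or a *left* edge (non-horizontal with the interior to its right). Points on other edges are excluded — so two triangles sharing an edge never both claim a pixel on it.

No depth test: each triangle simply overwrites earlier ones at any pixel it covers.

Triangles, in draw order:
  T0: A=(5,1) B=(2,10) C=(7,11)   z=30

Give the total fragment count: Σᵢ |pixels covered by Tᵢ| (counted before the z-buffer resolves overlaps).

T0:
  2·area = 48  (B↔C swapped to make it positive)
  edge (5, 1)→(7, 11): d=(2,10) right/bottom  bias=-1
  edge (7, 11)→(2, 10): d=(-5,-1) top-left  bias=+0
  edge (2, 10)→(5, 1): d=(3,-9) top-left  bias=+0
    (2,0)@(5, 1): e=[0,48,0] → .  [on edge]
    (2,1)@(5, 3): e=[4,38,6] → X
    (3,1)@(7, 3): e=[-16,40,24] → .
    (2,2)@(5, 5): e=[8,28,12] → X
    (3,2)@(7, 5): e=[-12,30,30] → .
    (1,3)@(3, 7): e=[32,16,0] → X  [on edge]
    (3,3)@(7, 7): e=[-8,20,36] → .
    (1,4)@(3, 9): e=[36,6,6] → X
    (3,4)@(7, 9): e=[-4,10,42] → .
    (1,5)@(3, 11): e=[40,-4,12] → .
    (2,5)@(5, 11): e=[20,-2,30] → .
    (3,5)@(7, 11): e=[0,0,48] → .  [on edge]
  covered (6 px):
    . . . . .
    . . X . .
    . . X . .
    . X X . .
    . X X . .
    . . . . .

Final: 6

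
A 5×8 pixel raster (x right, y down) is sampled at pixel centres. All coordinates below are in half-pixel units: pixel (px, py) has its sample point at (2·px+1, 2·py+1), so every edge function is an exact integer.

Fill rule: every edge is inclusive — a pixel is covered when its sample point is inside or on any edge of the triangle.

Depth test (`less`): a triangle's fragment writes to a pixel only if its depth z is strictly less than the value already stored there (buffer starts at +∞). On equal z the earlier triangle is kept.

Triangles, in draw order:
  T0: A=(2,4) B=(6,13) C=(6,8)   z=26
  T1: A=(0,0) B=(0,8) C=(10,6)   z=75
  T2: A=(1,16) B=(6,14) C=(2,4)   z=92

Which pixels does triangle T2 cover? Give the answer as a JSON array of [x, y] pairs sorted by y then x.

T0:
  2·area = 20  (B↔C swapped to make it positive)
  edge (2, 4)→(6, 8): d=(4,4) inclusive
  edge (6, 8)→(6, 13): d=(0,5) inclusive
  edge (6, 13)→(2, 4): d=(-4,-9) inclusive
    (0,1)@(1, 3): e=[0,25,-5] → .  [on edge]
    (1,2)@(3, 5): e=[0,15,5] → X  [on edge]
    (2,2)@(5, 5): e=[-8,5,23] → .
    (1,3)@(3, 7): e=[8,15,-3] → .
    (2,3)@(5, 7): e=[0,5,15] → X  [on edge]
    (3,3)@(7, 7): e=[-8,-5,33] → .
    (2,4)@(5, 9): e=[8,5,7] → X
    (3,4)@(7, 9): e=[0,-5,25] → .  [on edge]
    (2,5)@(5, 11): e=[16,5,-1] → .
    (4,5)@(9, 11): e=[0,-15,35] → .  [on edge]
  covered (3 px):
    . . . . .
    . . . . .
    . X . . .
    . . X . .
    . . X . .
    . . . . .
    . . . . .
    . . . . .
T1:
  2·area = 80  (B↔C swapped to make it positive)
  edge (0, 0)→(10, 6): d=(10,6) inclusive
  edge (10, 6)→(0, 8): d=(-10,2) inclusive
  edge (0, 8)→(0, 0): d=(0,-8) inclusive
    (0,0)@(1, 1): e=[4,68,8] → X
    (1,0)@(3, 1): e=[-8,64,24] → .
    (0,1)@(1, 3): e=[24,48,8] → X
    (1,1)@(3, 3): e=[12,44,24] → X
    (2,1)@(5, 3): e=[0,40,40] → X  [on edge]
    (3,1)@(7, 3): e=[-12,36,56] → .
    (0,2)@(1, 5): e=[44,28,8] → X
    (3,2)@(7, 5): e=[8,16,56] → X
    (4,2)@(9, 5): e=[-4,12,72] → .
    (0,3)@(1, 7): e=[64,8,8] → X
    (2,3)@(5, 7): e=[40,0,40] → X  [on edge]
    (3,3)@(7, 7): e=[28,-4,56] → .
  covered (11 px):
    X . . . .
    X X X . .
    X X X X .
    X X X . .
    . . . . .
    . . . . .
    . . . . .
    . . . . .
T2:
  2·area = 58  (B↔C swapped to make it positive)
  edge (1, 16)→(2, 4): d=(1,-12) inclusive
  edge (2, 4)→(6, 14): d=(4,10) inclusive
  edge (6, 14)→(1, 16): d=(-5,2) inclusive
    (1,3)@(3, 7): e=[15,2,41] → X
    (2,3)@(5, 7): e=[39,-18,37] → .
    (1,4)@(3, 9): e=[17,10,31] → X
    (2,4)@(5, 9): e=[41,-10,27] → .
    (1,5)@(3, 11): e=[19,18,21] → X
    (2,5)@(5, 11): e=[43,-2,17] → .
    (1,6)@(3, 13): e=[21,26,11] → X
    (2,6)@(5, 13): e=[45,6,7] → X
    (3,6)@(7, 13): e=[69,-14,3] → .
    (1,7)@(3, 15): e=[23,34,1] → X
    (2,7)@(5, 15): e=[47,14,-3] → .
  covered (6 px):
    . . . . .
    . . . . .
    . . . . .
    . X . . .
    . X . . .
    . X . . .
    . X X . .
    . X . . .

Result: [[1,3],[1,4],[1,5],[1,6],[2,6],[1,7]]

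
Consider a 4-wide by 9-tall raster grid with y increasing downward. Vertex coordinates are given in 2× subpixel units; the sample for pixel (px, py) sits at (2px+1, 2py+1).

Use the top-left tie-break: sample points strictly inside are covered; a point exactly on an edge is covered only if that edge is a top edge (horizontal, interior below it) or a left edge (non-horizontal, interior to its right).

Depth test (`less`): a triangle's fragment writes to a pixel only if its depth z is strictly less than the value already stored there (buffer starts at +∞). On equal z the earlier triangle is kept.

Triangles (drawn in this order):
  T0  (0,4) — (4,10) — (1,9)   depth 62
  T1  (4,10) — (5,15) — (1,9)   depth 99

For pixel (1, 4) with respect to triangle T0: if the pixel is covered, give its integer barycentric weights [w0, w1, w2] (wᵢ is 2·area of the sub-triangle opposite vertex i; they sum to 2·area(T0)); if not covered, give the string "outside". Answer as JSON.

T0:
  2·area = 14
  edge (0, 4)→(4, 10): d=(4,6) right/bottom  bias=-1
  edge (4, 10)→(1, 9): d=(-3,-1) top-left  bias=+0
  edge (1, 9)→(0, 4): d=(-1,-5) top-left  bias=+0
    (0,3)@(1, 7): e=[6,6,2] → █
    (1,3)@(3, 7): e=[-6,8,12] → ·
    (0,4)@(1, 9): e=[14,0,0] → █  [on edge]
    (1,4)@(3, 9): e=[2,2,10] → █
    (2,4)@(5, 9): e=[-10,4,20] → ·
    (0,5)@(1, 11): e=[22,-6,-2] → ·
    (1,5)@(3, 11): e=[10,-4,8] → ·
    (3,5)@(7, 11): e=[-14,0,28] → ·  [on edge]
  covered (3 px):
    · · · ·
    · · · ·
    · · · ·
    █ · · ·
    █ █ · ·
    · · · ·
    · · · ·
    · · · ·
    · · · ·
T1:
  2·area = 14
  edge (4, 10)→(5, 15): d=(1,5) right/bottom  bias=-1
  edge (5, 15)→(1, 9): d=(-4,-6) top-left  bias=+0
  edge (1, 9)→(4, 10): d=(3,1) right/bottom  bias=-1
    (1,2)@(3, 5): e=[0,28,-14] → ·  [on edge]
    (0,4)@(1, 9): e=[14,0,0] → ·  [on edge]
    (1,5)@(3, 11): e=[6,4,4] → █
    (2,5)@(5, 11): e=[-4,16,2] → ·
    (3,5)@(7, 11): e=[-14,28,0] → ·  [on edge]
    (1,6)@(3, 13): e=[8,-4,10] → ·
    (2,7)@(5, 15): e=[0,0,14] → ·  [on edge]
  covered (1 px):
    · · · ·
    · · · ·
    · · · ·
    · · · ·
    · · · ·
    · █ · ·
    · · · ·
    · · · ·
    · · · ·

Answer: [2,10,2]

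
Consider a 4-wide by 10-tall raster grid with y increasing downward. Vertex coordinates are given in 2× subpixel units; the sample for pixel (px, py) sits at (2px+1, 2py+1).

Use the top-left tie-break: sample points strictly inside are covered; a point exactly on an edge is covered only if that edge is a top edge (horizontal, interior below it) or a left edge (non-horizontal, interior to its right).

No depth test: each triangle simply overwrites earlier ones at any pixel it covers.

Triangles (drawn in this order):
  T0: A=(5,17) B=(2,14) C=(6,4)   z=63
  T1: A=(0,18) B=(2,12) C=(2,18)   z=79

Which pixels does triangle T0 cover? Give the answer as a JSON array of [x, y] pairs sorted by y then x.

T0:
  2·area = 42
  edge (5, 17)→(2, 14): d=(-3,-3) top-left  bias=+0
  edge (2, 14)→(6, 4): d=(4,-10) top-left  bias=+0
  edge (6, 4)→(5, 17): d=(-1,13) right/bottom  bias=-1
    (2,3)@(5, 7): e=[30,2,10] → X
    (3,3)@(7, 7): e=[36,22,-16] → .
    (2,4)@(5, 9): e=[24,10,8] → X
    (3,4)@(7, 9): e=[30,30,-18] → .
    (2,5)@(5, 11): e=[18,18,6] → X
    (3,5)@(7, 11): e=[24,38,-20] → .
    (0,6)@(1, 13): e=[0,-14,56] → .  [on edge]
    (1,6)@(3, 13): e=[6,6,30] → X
    (3,6)@(7, 13): e=[18,46,-22] → .
    (1,7)@(3, 15): e=[0,14,28] → X  [on edge]
    (3,7)@(7, 15): e=[12,54,-24] → .
    (1,8)@(3, 17): e=[-6,22,26] → .
    (2,8)@(5, 17): e=[0,42,0] → .  [on edge]
    (3,9)@(7, 19): e=[0,70,-28] → .  [on edge]
  covered (7 px):
    . . . .
    . . . .
    . . . .
    . . X .
    . . X .
    . . X .
    . X X .
    . X X .
    . . . .
    . . . .
T1:
  2·area = 12
  edge (0, 18)→(2, 12): d=(2,-6) top-left  bias=+0
  edge (2, 12)→(2, 18): d=(0,6) right/bottom  bias=-1
  edge (2, 18)→(0, 18): d=(-2,0) right/bottom  bias=-1
    (2,1)@(5, 3): e=[0,-18,30] → .  [on edge]
    (1,4)@(3, 9): e=[0,-6,18] → .  [on edge]
    (0,7)@(1, 15): e=[0,6,6] → X  [on edge]
    (1,7)@(3, 15): e=[12,-6,6] → .
    (0,8)@(1, 17): e=[4,6,2] → X
    (1,8)@(3, 17): e=[16,-6,2] → .
    (0,9)@(1, 19): e=[8,6,-2] → .
  covered (2 px):
    . . . .
    . . . .
    . . . .
    . . . .
    . . . .
    . . . .
    . . . .
    X . . .
    X . . .
    . . . .

Result: [[2,3],[2,4],[2,5],[1,6],[2,6],[1,7],[2,7]]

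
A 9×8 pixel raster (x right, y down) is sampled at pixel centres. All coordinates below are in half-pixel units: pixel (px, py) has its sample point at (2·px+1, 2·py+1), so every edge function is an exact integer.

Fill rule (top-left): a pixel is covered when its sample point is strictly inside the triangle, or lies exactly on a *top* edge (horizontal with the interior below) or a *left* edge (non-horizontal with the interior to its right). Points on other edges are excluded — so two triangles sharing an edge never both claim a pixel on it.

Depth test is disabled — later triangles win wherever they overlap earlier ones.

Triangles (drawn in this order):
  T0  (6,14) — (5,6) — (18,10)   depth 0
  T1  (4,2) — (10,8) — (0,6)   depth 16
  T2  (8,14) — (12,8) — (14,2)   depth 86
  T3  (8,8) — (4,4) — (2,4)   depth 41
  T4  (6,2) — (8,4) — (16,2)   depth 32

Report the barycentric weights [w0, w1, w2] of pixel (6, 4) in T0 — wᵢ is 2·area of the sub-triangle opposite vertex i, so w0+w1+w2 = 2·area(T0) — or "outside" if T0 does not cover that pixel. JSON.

T0:
  2·area = 100
  edge (6, 14)→(5, 6): d=(-1,-8) top-left  bias=+0
  edge (5, 6)→(18, 10): d=(13,4) right/bottom  bias=-1
  edge (18, 10)→(6, 14): d=(-12,4) right/bottom  bias=-1
    (3,3)@(7, 7): e=[15,5,80] → #
    (4,3)@(9, 7): e=[31,-3,72] → ·
    (3,4)@(7, 9): e=[13,31,56] → #
    (4,4)@(9, 9): e=[29,23,48] → #
    (5,4)@(11, 9): e=[45,15,40] → #
    (6,4)@(13, 9): e=[61,7,32] → #
    (7,4)@(15, 9): e=[77,-1,24] → ·
    (3,5)@(7, 11): e=[11,57,32] → #
    (7,5)@(15, 11): e=[75,25,0] → ·  [on edge]
    (3,6)@(7, 13): e=[9,83,8] → #
    (4,6)@(9, 13): e=[25,75,0] → ·  [on edge]
    (5,6)@(11, 13): e=[41,67,-8] → ·
    (1,7)@(3, 15): e=[-25,125,0] → ·  [on edge]
  covered (10 px):
    · · · · · · · · ·
    · · · · · · · · ·
    · · · · · · · · ·
    · · · # · · · · ·
    · · · # # # # · ·
    · · · # # # # · ·
    · · · # · · · · ·
    · · · · · · · · ·
T1:
  2·area = 48
  edge (4, 2)→(10, 8): d=(6,6) right/bottom  bias=-1
  edge (10, 8)→(0, 6): d=(-10,-2) top-left  bias=+0
  edge (0, 6)→(4, 2): d=(4,-4) top-left  bias=+0
    (1,0)@(3, 1): e=[0,56,-8] → ·  [on edge]
    (2,0)@(5, 1): e=[-12,60,0] → ·  [on edge]
    (1,1)@(3, 3): e=[12,36,0] → #  [on edge]
    (2,1)@(5, 3): e=[0,40,8] → ·  [on edge]
    (0,2)@(1, 5): e=[36,12,0] → #  [on edge]
    (2,2)@(5, 5): e=[12,20,16] → #
    (3,2)@(7, 5): e=[0,24,24] → ·  [on edge]
    (0,3)@(1, 7): e=[48,-8,8] → ·
    (1,3)@(3, 7): e=[36,-4,16] → ·
    (2,3)@(5, 7): e=[24,0,24] → #  [on edge]
    (3,3)@(7, 7): e=[12,4,32] → #
    (4,3)@(9, 7): e=[0,8,40] → ·  [on edge]
    (5,4)@(11, 9): e=[0,-8,56] → ·  [on edge]
    (7,4)@(15, 9): e=[-24,0,72] → ·  [on edge]
    (6,5)@(13, 11): e=[0,-24,72] → ·  [on edge]
    (7,6)@(15, 13): e=[0,-40,88] → ·  [on edge]
    (8,7)@(17, 15): e=[0,-56,104] → ·  [on edge]
  covered (6 px):
    · · · · · · · · ·
    · # · · · · · · ·
    # # # · · · · · ·
    · · # # · · · · ·
    · · · · · · · · ·
    · · · · · · · · ·
    · · · · · · · · ·
    · · · · · · · · ·
T2:
  2·area = 12  (B↔C swapped to make it positive)
  edge (8, 14)→(14, 2): d=(6,-12) top-left  bias=+0
  edge (14, 2)→(12, 8): d=(-2,6) right/bottom  bias=-1
  edge (12, 8)→(8, 14): d=(-4,6) right/bottom  bias=-1
    (6,2)@(13, 5): e=[6,0,6] → ·  [on edge]
    (5,4)@(11, 9): e=[6,4,2] → #
    (6,4)@(13, 9): e=[30,-8,-10] → ·
    (5,5)@(11, 11): e=[18,0,-6] → ·  [on edge]
  covered (1 px):
    · · · · · · · · ·
    · · · · · · · · ·
    · · · · · · · · ·
    · · · · · · · · ·
    · · · · · # · · ·
    · · · · · · · · ·
    · · · · · · · · ·
    · · · · · · · · ·
T3:
  2·area = 8  (B↔C swapped to make it positive)
  edge (8, 8)→(2, 4): d=(-6,-4) top-left  bias=+0
  edge (2, 4)→(4, 4): d=(2,0) top-left  bias=+0
  edge (4, 4)→(8, 8): d=(4,4) right/bottom  bias=-1
    (0,0)@(1, 1): e=[14,-6,0] → ·  [on edge]
    (1,1)@(3, 3): e=[10,-2,0] → ·  [on edge]
    (2,2)@(5, 5): e=[6,2,0] → ·  [on edge]
    (3,3)@(7, 7): e=[2,6,0] → ·  [on edge]
    (4,4)@(9, 9): e=[-2,10,0] → ·  [on edge]
    (5,5)@(11, 11): e=[-6,14,0] → ·  [on edge]
    (6,6)@(13, 13): e=[-10,18,0] → ·  [on edge]
    (7,7)@(15, 15): e=[-14,22,0] → ·  [on edge]
  covered (0 px):
    · · · · · · · · ·
    · · · · · · · · ·
    · · · · · · · · ·
    · · · · · · · · ·
    · · · · · · · · ·
    · · · · · · · · ·
    · · · · · · · · ·
    · · · · · · · · ·
T4:
  2·area = 20  (B↔C swapped to make it positive)
  edge (6, 2)→(16, 2): d=(10,0) top-left  bias=+0
  edge (16, 2)→(8, 4): d=(-8,2) right/bottom  bias=-1
  edge (8, 4)→(6, 2): d=(-2,-2) top-left  bias=+0
    (2,0)@(5, 1): e=[-10,30,0] → ·  [on edge]
    (3,1)@(7, 3): e=[10,10,0] → #  [on edge]
    (4,1)@(9, 3): e=[10,6,4] → #
    (5,1)@(11, 3): e=[10,2,8] → #
    (6,1)@(13, 3): e=[10,-2,12] → ·
    (3,2)@(7, 5): e=[30,-6,-4] → ·
    (4,2)@(9, 5): e=[30,-10,0] → ·  [on edge]
    (5,2)@(11, 5): e=[30,-14,4] → ·
    (5,3)@(11, 7): e=[50,-30,0] → ·  [on edge]
    (6,4)@(13, 9): e=[70,-50,0] → ·  [on edge]
    (7,5)@(15, 11): e=[90,-70,0] → ·  [on edge]
    (8,6)@(17, 13): e=[110,-90,0] → ·  [on edge]
  covered (3 px):
    · · · · · · · · ·
    · · · # # # · · ·
    · · · · · · · · ·
    · · · · · · · · ·
    · · · · · · · · ·
    · · · · · · · · ·
    · · · · · · · · ·
    · · · · · · · · ·

Answer: [7,32,61]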